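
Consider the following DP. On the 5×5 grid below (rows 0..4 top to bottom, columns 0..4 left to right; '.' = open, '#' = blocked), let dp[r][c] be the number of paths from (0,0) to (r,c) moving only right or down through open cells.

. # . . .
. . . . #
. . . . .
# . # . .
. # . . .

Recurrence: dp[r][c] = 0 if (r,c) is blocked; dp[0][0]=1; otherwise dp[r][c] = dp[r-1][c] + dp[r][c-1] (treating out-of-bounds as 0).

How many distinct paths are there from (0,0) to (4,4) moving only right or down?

r\c   0   1   2   3   4
  0   1   0   0   0   0
  1   1   1   1   1   0
  2   1   2   3   4   4
  3   0   2   0   4   8
  4   0   0   0   4  12

12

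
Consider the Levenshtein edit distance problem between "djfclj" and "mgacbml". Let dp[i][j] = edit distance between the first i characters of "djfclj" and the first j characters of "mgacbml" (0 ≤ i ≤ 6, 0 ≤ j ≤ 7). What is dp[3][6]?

   ''  m  g  a  c  b  m  l
''  0  1  2  3  4  5  6  7
 d  1  1  2  3  4  5  6  7
 j  2  2  2  3  4  5  6  7
 f  3  3  3  3  4  5  6  7
 c  4  4  4  4  3  4  5  6
 l  5  5  5  5  4  4  5  5
 j  6  6  6  6  5  5  5  6

6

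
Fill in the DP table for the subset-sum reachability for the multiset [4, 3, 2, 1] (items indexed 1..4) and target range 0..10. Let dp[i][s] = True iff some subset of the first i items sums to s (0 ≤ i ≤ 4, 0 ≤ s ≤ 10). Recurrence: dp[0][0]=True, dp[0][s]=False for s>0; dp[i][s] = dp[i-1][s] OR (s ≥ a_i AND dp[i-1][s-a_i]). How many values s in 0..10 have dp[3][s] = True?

i\s   0   1   2   3   4   5   6   7   8   9  10
  0   T   F   F   F   F   F   F   F   F   F   F
  1   T   F   F   F   T   F   F   F   F   F   F
  2   T   F   F   T   T   F   F   T   F   F   F
  3   T   F   T   T   T   T   T   T   F   T   F
  4   T   T   T   T   T   T   T   T   T   T   T

8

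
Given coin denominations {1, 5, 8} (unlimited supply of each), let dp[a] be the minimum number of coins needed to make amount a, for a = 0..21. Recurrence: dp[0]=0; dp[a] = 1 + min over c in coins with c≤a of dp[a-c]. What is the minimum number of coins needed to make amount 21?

3

 a  0  1  2  3  4  5  6  7  8  9 10 11 12 13 14 15 16 17 18 19 20 21
dp  0  1  2  3  4  1  2  3  1  2  2  3  4  2  3  3  2  3  3  4  4  3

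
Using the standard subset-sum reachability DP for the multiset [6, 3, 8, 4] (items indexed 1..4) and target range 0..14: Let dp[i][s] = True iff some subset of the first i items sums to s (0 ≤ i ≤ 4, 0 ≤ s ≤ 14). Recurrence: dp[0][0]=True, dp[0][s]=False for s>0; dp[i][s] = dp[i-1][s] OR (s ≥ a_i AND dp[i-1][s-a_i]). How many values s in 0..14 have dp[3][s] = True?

i\s   0   1   2   3   4   5   6   7   8   9  10  11  12  13  14
  0   T   F   F   F   F   F   F   F   F   F   F   F   F   F   F
  1   T   F   F   F   F   F   T   F   F   F   F   F   F   F   F
  2   T   F   F   T   F   F   T   F   F   T   F   F   F   F   F
  3   T   F   F   T   F   F   T   F   T   T   F   T   F   F   T
  4   T   F   F   T   T   F   T   T   T   T   T   T   T   T   T

7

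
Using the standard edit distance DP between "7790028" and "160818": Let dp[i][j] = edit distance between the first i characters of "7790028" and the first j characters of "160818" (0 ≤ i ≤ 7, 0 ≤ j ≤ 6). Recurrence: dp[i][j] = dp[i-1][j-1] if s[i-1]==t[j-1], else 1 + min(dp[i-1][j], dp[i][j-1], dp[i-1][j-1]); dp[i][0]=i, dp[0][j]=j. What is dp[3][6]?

   ''  1  6  0  8  1  8
''  0  1  2  3  4  5  6
 7  1  1  2  3  4  5  6
 7  2  2  2  3  4  5  6
 9  3  3  3  3  4  5  6
 0  4  4  4  3  4  5  6
 0  5  5  5  4  4  5  6
 2  6  6  6  5  5  5  6
 8  7  7  7  6  5  6  5

6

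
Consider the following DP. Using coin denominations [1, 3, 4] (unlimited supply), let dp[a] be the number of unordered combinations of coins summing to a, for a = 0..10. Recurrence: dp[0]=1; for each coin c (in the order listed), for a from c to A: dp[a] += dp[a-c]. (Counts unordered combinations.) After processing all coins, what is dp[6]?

after  coin     0     1     2     3     4     5     6     7     8     9    10
          1     1     1     1     1     1     1     1     1     1     1     1
          3     1     1     1     2     2     2     3     3     3     4     4
          4     1     1     1     2     3     3     4     5     6     7     8

4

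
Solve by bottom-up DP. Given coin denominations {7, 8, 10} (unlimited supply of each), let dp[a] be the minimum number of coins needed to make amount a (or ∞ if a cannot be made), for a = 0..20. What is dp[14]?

2

 a  0  1  2  3  4  5  6  7  8  9 10 11 12 13 14 15 16 17 18 19 20
dp  0  -  -  -  -  -  -  1  1  -  1  -  -  -  2  2  2  2  2  -  2
(- denotes ∞ / unreachable)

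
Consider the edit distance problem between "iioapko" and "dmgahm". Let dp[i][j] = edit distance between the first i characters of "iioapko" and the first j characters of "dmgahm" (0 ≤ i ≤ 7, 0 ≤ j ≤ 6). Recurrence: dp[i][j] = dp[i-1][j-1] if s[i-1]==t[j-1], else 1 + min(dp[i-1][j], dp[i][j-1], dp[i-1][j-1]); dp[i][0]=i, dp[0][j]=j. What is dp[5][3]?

   ''  d  m  g  a  h  m
''  0  1  2  3  4  5  6
 i  1  1  2  3  4  5  6
 i  2  2  2  3  4  5  6
 o  3  3  3  3  4  5  6
 a  4  4  4  4  3  4  5
 p  5  5  5  5  4  4  5
 k  6  6  6  6  5  5  5
 o  7  7  7  7  6  6  6

5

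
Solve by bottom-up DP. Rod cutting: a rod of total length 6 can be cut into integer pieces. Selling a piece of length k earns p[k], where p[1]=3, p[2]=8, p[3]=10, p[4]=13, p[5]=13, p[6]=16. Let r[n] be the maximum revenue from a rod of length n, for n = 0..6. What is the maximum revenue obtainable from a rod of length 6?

   n    0    1    2    3    4    5    6
r[n]    0    3    8   11   16   19   24

24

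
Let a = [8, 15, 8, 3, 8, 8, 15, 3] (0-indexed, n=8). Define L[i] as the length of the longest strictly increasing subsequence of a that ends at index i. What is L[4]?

   i    0    1    2    3    4    5    6    7
a[i]    8   15    8    3    8    8   15    3
L[i]    1    2    1    1    2    2    3    1

2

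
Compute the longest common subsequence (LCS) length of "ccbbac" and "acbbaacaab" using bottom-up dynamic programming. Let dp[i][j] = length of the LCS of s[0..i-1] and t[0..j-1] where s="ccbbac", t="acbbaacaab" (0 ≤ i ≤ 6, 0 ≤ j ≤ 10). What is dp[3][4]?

2

   ''  a  c  b  b  a  a  c  a  a  b
''  0  0  0  0  0  0  0  0  0  0  0
 c  0  0  1  1  1  1  1  1  1  1  1
 c  0  0  1  1  1  1  1  2  2  2  2
 b  0  0  1  2  2  2  2  2  2  2  3
 b  0  0  1  2  3  3  3  3  3  3  3
 a  0  1  1  2  3  4  4  4  4  4  4
 c  0  1  2  2  3  4  4  5  5  5  5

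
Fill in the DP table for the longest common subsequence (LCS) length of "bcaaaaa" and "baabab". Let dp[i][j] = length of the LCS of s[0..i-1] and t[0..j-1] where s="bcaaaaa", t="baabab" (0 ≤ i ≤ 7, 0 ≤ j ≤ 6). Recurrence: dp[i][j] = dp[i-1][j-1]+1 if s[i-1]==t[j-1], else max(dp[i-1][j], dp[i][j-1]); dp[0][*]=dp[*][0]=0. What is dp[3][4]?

2

   ''  b  a  a  b  a  b
''  0  0  0  0  0  0  0
 b  0  1  1  1  1  1  1
 c  0  1  1  1  1  1  1
 a  0  1  2  2  2  2  2
 a  0  1  2  3  3  3  3
 a  0  1  2  3  3  4  4
 a  0  1  2  3  3  4  4
 a  0  1  2  3  3  4  4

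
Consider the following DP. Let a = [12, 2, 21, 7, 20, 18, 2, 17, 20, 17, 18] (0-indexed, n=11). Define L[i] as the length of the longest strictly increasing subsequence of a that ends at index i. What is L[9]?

   i    0    1    2    3    4    5    6    7    8    9   10
a[i]   12    2   21    7   20   18    2   17   20   17   18
L[i]    1    1    2    2    3    3    1    3    4    3    4

3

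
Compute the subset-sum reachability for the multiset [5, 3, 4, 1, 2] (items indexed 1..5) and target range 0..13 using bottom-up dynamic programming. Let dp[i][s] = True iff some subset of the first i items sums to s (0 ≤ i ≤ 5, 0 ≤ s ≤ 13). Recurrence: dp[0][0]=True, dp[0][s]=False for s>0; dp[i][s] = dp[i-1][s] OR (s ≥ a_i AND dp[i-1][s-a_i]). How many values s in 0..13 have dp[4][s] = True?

12

i\s   0   1   2   3   4   5   6   7   8   9  10  11  12  13
  0   T   F   F   F   F   F   F   F   F   F   F   F   F   F
  1   T   F   F   F   F   T   F   F   F   F   F   F   F   F
  2   T   F   F   T   F   T   F   F   T   F   F   F   F   F
  3   T   F   F   T   T   T   F   T   T   T   F   F   T   F
  4   T   T   F   T   T   T   T   T   T   T   T   F   T   T
  5   T   T   T   T   T   T   T   T   T   T   T   T   T   T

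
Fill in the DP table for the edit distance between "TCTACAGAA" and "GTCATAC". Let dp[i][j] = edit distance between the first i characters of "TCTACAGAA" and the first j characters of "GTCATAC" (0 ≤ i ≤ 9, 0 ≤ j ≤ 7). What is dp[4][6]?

2

   ''  G  T  C  A  T  A  C
''  0  1  2  3  4  5  6  7
 T  1  1  1  2  3  4  5  6
 C  2  2  2  1  2  3  4  5
 T  3  3  2  2  2  2  3  4
 A  4  4  3  3  2  3  2  3
 C  5  5  4  3  3  3  3  2
 A  6  6  5  4  3  4  3  3
 G  7  6  6  5  4  4  4  4
 A  8  7  7  6  5  5  4  5
 A  9  8  8  7  6  6  5  5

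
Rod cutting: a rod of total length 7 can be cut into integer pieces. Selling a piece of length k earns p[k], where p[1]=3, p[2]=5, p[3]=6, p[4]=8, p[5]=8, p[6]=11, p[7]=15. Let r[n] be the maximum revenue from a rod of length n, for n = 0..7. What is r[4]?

12

   n    0    1    2    3    4    5    6    7
r[n]    0    3    6    9   12   15   18   21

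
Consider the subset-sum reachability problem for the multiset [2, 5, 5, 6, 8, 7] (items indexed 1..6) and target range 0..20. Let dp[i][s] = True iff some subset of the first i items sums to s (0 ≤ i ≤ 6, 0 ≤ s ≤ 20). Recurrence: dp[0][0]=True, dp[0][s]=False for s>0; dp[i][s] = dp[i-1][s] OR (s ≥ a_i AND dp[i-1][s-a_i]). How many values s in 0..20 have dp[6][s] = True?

i\s   0   1   2   3   4   5   6   7   8   9  10  11  12  13  14  15  16  17  18  19  20
  0   T   F   F   F   F   F   F   F   F   F   F   F   F   F   F   F   F   F   F   F   F
  1   T   F   T   F   F   F   F   F   F   F   F   F   F   F   F   F   F   F   F   F   F
  2   T   F   T   F   F   T   F   T   F   F   F   F   F   F   F   F   F   F   F   F   F
  3   T   F   T   F   F   T   F   T   F   F   T   F   T   F   F   F   F   F   F   F   F
  4   T   F   T   F   F   T   T   T   T   F   T   T   T   T   F   F   T   F   T   F   F
  5   T   F   T   F   F   T   T   T   T   F   T   T   T   T   T   T   T   F   T   T   T
  6   T   F   T   F   F   T   T   T   T   T   T   T   T   T   T   T   T   T   T   T   T

18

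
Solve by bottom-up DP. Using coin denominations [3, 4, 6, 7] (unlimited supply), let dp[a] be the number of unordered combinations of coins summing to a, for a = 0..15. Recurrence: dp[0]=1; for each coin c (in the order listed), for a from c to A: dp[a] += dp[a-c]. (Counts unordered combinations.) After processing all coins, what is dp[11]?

after  coin     0     1     2     3     4     5     6     7     8     9    10    11    12    13    14    15
          3     1     0     0     1     0     0     1     0     0     1     0     0     1     0     0     1
          4     1     0     0     1     1     0     1     1     1     1     1     1     2     1     1     2
          6     1     0     0     1     1     0     2     1     1     2     2     1     4     2     2     4
          7     1     0     0     1     1     0     2     2     1     2     3     2     4     4     4     5

2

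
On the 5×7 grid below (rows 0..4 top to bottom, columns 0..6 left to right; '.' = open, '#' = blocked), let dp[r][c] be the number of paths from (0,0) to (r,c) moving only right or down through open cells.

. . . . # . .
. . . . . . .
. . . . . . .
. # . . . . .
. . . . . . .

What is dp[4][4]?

53

r\c   0   1   2   3   4   5   6
  0   1   1   1   1   0   0   0
  1   1   2   3   4   4   4   4
  2   1   3   6  10  14  18  22
  3   1   0   6  16  30  48  70
  4   1   1   7  23  53 101 171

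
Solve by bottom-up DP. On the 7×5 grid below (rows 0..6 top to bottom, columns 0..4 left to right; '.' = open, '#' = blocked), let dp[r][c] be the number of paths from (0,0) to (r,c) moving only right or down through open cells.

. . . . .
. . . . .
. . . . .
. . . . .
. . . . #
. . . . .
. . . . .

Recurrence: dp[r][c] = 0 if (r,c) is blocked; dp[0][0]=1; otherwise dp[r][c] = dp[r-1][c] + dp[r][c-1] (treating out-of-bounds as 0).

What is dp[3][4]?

r\c   0   1   2   3   4
  0   1   1   1   1   1
  1   1   2   3   4   5
  2   1   3   6  10  15
  3   1   4  10  20  35
  4   1   5  15  35   0
  5   1   6  21  56  56
  6   1   7  28  84 140

35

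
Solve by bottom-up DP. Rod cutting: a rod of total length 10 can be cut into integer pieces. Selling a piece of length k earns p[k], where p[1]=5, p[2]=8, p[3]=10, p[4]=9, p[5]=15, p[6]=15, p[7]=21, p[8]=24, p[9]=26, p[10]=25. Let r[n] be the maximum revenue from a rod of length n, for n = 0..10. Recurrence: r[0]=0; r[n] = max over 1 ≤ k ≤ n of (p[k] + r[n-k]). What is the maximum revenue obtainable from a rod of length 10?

50

   n    0    1    2    3    4    5    6    7    8    9   10
r[n]    0    5   10   15   20   25   30   35   40   45   50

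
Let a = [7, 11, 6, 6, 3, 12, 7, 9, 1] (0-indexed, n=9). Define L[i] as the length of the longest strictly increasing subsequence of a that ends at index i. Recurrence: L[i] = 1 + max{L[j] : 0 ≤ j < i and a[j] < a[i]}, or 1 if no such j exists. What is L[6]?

   i    0    1    2    3    4    5    6    7    8
a[i]    7   11    6    6    3   12    7    9    1
L[i]    1    2    1    1    1    3    2    3    1

2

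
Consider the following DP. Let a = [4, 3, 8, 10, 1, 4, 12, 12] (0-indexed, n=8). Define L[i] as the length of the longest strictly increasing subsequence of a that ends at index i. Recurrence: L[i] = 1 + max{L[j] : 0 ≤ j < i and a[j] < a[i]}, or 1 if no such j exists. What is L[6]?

   i    0    1    2    3    4    5    6    7
a[i]    4    3    8   10    1    4   12   12
L[i]    1    1    2    3    1    2    4    4

4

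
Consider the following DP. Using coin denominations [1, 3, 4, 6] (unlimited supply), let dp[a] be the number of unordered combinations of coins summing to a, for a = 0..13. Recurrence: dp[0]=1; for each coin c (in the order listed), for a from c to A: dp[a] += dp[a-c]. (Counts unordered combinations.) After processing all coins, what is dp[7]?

after  coin     0     1     2     3     4     5     6     7     8     9    10    11    12    13
          1     1     1     1     1     1     1     1     1     1     1     1     1     1     1
          3     1     1     1     2     2     2     3     3     3     4     4     4     5     5
          4     1     1     1     2     3     3     4     5     6     7     8     9    11    12
          6     1     1     1     2     3     3     5     6     7     9    11    12    16    18

6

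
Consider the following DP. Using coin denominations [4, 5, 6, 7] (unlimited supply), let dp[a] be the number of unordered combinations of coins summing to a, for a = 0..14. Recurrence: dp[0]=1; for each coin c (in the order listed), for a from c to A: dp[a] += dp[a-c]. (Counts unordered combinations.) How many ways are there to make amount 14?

3

after  coin     0     1     2     3     4     5     6     7     8     9    10    11    12    13    14
          4     1     0     0     0     1     0     0     0     1     0     0     0     1     0     0
          5     1     0     0     0     1     1     0     0     1     1     1     0     1     1     1
          6     1     0     0     0     1     1     1     0     1     1     2     1     2     1     2
          7     1     0     0     0     1     1     1     1     1     1     2     2     3     2     3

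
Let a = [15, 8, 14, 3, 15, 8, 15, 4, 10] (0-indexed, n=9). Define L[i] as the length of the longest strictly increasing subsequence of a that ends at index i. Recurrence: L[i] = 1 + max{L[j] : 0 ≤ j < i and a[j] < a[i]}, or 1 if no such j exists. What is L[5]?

2

   i    0    1    2    3    4    5    6    7    8
a[i]   15    8   14    3   15    8   15    4   10
L[i]    1    1    2    1    3    2    3    2    3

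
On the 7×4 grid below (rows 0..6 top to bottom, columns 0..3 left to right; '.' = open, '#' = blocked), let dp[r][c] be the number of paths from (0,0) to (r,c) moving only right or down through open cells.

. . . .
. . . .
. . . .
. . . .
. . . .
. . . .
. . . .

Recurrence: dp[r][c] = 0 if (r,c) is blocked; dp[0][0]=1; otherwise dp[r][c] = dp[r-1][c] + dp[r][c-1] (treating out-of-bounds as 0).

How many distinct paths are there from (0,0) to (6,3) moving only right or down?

r\c   0   1   2   3
  0   1   1   1   1
  1   1   2   3   4
  2   1   3   6  10
  3   1   4  10  20
  4   1   5  15  35
  5   1   6  21  56
  6   1   7  28  84

84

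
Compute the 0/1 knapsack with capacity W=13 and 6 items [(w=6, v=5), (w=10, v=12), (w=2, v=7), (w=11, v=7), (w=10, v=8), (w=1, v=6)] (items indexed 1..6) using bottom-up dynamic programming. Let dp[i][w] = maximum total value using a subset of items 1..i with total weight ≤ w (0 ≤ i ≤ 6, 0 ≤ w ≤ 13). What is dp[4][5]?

7

i\w   0   1   2   3   4   5   6   7   8   9  10  11  12  13
  0   0   0   0   0   0   0   0   0   0   0   0   0   0   0
  1   0   0   0   0   0   0   5   5   5   5   5   5   5   5
  2   0   0   0   0   0   0   5   5   5   5  12  12  12  12
  3   0   0   7   7   7   7   7   7  12  12  12  12  19  19
  4   0   0   7   7   7   7   7   7  12  12  12  12  19  19
  5   0   0   7   7   7   7   7   7  12  12  12  12  19  19
  6   0   6   7  13  13  13  13  13  13  18  18  18  19  25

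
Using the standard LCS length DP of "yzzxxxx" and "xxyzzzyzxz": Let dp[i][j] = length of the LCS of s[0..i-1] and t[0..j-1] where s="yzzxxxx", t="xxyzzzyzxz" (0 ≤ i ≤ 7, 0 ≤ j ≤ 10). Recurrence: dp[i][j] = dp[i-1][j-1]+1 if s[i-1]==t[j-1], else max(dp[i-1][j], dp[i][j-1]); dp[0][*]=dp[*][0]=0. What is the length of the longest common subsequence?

   ''  x  x  y  z  z  z  y  z  x  z
''  0  0  0  0  0  0  0  0  0  0  0
 y  0  0  0  1  1  1  1  1  1  1  1
 z  0  0  0  1  2  2  2  2  2  2  2
 z  0  0  0  1  2  3  3  3  3  3  3
 x  0  1  1  1  2  3  3  3  3  4  4
 x  0  1  2  2  2  3  3  3  3  4  4
 x  0  1  2  2  2  3  3  3  3  4  4
 x  0  1  2  2  2  3  3  3  3  4  4

4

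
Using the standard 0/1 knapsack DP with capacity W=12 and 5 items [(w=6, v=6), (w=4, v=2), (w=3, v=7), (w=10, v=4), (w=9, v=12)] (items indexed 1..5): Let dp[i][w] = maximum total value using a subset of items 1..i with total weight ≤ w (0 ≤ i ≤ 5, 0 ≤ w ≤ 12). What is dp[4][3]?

7

i\w   0   1   2   3   4   5   6   7   8   9  10  11  12
  0   0   0   0   0   0   0   0   0   0   0   0   0   0
  1   0   0   0   0   0   0   6   6   6   6   6   6   6
  2   0   0   0   0   2   2   6   6   6   6   8   8   8
  3   0   0   0   7   7   7   7   9   9  13  13  13  13
  4   0   0   0   7   7   7   7   9   9  13  13  13  13
  5   0   0   0   7   7   7   7   9   9  13  13  13  19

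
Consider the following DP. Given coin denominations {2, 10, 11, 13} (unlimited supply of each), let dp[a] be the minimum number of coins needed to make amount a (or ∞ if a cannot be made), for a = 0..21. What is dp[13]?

 a  0  1  2  3  4  5  6  7  8  9 10 11 12 13 14 15 16 17 18 19 20 21
dp  0  -  1  -  2  -  3  -  4  -  1  1  2  1  3  2  4  3  5  4  2  2
(- denotes ∞ / unreachable)

1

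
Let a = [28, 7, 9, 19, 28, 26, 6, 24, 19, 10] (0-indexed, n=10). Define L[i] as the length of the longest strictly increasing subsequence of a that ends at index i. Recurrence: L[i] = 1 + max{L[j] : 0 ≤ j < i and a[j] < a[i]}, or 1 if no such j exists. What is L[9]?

   i    0    1    2    3    4    5    6    7    8    9
a[i]   28    7    9   19   28   26    6   24   19   10
L[i]    1    1    2    3    4    4    1    4    3    3

3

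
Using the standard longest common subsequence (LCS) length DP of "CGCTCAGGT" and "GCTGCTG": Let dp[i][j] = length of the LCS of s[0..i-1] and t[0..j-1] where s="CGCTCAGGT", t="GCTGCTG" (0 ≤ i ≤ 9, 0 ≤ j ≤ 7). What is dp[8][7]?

   ''  G  C  T  G  C  T  G
''  0  0  0  0  0  0  0  0
 C  0  0  1  1  1  1  1  1
 G  0  1  1  1  2  2  2  2
 C  0  1  2  2  2  3  3  3
 T  0  1  2  3  3  3  4  4
 C  0  1  2  3  3  4  4  4
 A  0  1  2  3  3  4  4  4
 G  0  1  2  3  4  4  4  5
 G  0  1  2  3  4  4  4  5
 T  0  1  2  3  4  4  5  5

5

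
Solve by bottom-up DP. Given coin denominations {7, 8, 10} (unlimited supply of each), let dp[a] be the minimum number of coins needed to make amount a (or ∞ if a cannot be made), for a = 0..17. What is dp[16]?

2

 a  0  1  2  3  4  5  6  7  8  9 10 11 12 13 14 15 16 17
dp  0  -  -  -  -  -  -  1  1  -  1  -  -  -  2  2  2  2
(- denotes ∞ / unreachable)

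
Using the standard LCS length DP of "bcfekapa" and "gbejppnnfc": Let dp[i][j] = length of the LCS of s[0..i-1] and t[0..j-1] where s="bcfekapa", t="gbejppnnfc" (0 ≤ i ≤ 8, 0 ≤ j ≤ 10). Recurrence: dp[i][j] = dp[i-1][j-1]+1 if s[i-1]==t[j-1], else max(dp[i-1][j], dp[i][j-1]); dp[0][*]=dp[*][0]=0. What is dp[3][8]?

1

   ''  g  b  e  j  p  p  n  n  f  c
''  0  0  0  0  0  0  0  0  0  0  0
 b  0  0  1  1  1  1  1  1  1  1  1
 c  0  0  1  1  1  1  1  1  1  1  2
 f  0  0  1  1  1  1  1  1  1  2  2
 e  0  0  1  2  2  2  2  2  2  2  2
 k  0  0  1  2  2  2  2  2  2  2  2
 a  0  0  1  2  2  2  2  2  2  2  2
 p  0  0  1  2  2  3  3  3  3  3  3
 a  0  0  1  2  2  3  3  3  3  3  3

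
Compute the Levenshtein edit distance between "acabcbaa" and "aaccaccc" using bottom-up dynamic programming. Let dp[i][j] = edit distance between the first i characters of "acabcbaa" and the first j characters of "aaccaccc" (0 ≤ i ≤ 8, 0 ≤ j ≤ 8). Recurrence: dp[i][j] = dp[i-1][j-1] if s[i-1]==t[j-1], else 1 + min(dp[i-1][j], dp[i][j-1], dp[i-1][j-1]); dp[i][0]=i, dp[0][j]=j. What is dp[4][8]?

   ''  a  a  c  c  a  c  c  c
''  0  1  2  3  4  5  6  7  8
 a  1  0  1  2  3  4  5  6  7
 c  2  1  1  1  2  3  4  5  6
 a  3  2  1  2  2  2  3  4  5
 b  4  3  2  2  3  3  3  4  5
 c  5  4  3  2  2  3  3  3  4
 b  6  5  4  3  3  3  4  4  4
 a  7  6  5  4  4  3  4  5  5
 a  8  7  6  5  5  4  4  5  6

5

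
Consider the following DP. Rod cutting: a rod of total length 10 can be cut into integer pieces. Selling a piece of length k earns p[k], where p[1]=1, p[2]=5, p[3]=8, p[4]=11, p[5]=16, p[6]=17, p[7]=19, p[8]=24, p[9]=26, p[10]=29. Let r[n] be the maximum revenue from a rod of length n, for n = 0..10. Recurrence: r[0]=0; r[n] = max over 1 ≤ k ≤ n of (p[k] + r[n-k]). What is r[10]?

   n    0    1    2    3    4    5    6    7    8    9   10
r[n]    0    1    5    8   11   16   17   21   24   27   32

32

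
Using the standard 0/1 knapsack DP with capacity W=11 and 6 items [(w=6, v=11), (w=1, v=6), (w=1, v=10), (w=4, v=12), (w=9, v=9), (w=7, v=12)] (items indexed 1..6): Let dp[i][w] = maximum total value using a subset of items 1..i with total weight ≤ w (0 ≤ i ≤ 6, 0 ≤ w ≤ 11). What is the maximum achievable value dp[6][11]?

i\w   0   1   2   3   4   5   6   7   8   9  10  11
  0   0   0   0   0   0   0   0   0   0   0   0   0
  1   0   0   0   0   0   0  11  11  11  11  11  11
  2   0   6   6   6   6   6  11  17  17  17  17  17
  3   0  10  16  16  16  16  16  21  27  27  27  27
  4   0  10  16  16  16  22  28  28  28  28  28  33
  5   0  10  16  16  16  22  28  28  28  28  28  33
  6   0  10  16  16  16  22  28  28  28  28  28  33

33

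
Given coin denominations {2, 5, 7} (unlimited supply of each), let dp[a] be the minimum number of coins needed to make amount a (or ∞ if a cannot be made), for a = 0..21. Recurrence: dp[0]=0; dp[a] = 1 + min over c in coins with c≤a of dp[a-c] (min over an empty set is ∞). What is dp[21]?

3

 a  0  1  2  3  4  5  6  7  8  9 10 11 12 13 14 15 16 17 18 19 20 21
dp  0  -  1  -  2  1  3  1  4  2  2  3  2  4  2  3  3  3  4  3  4  3
(- denotes ∞ / unreachable)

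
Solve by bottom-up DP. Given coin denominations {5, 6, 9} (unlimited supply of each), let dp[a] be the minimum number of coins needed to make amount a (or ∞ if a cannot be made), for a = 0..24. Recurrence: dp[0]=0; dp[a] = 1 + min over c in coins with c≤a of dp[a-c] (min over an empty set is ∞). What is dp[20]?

3

 a  0  1  2  3  4  5  6  7  8  9 10 11 12 13 14 15 16 17 18 19 20 21 22 23 24
dp  0  -  -  -  -  1  1  -  -  1  2  2  2  -  2  2  3  3  2  3  3  3  4  3  3
(- denotes ∞ / unreachable)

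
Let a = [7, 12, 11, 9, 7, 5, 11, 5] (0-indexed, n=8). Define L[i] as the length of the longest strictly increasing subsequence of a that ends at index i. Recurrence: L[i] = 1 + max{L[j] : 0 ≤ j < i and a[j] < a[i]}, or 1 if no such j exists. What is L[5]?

   i    0    1    2    3    4    5    6    7
a[i]    7   12   11    9    7    5   11    5
L[i]    1    2    2    2    1    1    3    1

1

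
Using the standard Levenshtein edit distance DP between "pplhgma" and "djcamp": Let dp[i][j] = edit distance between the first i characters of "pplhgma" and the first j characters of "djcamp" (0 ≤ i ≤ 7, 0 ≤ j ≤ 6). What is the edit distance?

6

   ''  d  j  c  a  m  p
''  0  1  2  3  4  5  6
 p  1  1  2  3  4  5  5
 p  2  2  2  3  4  5  5
 l  3  3  3  3  4  5  6
 h  4  4  4  4  4  5  6
 g  5  5  5  5  5  5  6
 m  6  6  6  6  6  5  6
 a  7  7  7  7  6  6  6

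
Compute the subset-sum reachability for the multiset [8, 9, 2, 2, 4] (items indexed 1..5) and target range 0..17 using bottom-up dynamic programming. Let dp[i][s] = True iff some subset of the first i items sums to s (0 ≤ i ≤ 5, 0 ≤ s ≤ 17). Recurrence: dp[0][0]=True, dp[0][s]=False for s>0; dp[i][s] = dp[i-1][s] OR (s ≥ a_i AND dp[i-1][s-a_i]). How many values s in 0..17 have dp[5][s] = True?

14

i\s   0   1   2   3   4   5   6   7   8   9  10  11  12  13  14  15  16  17
  0   T   F   F   F   F   F   F   F   F   F   F   F   F   F   F   F   F   F
  1   T   F   F   F   F   F   F   F   T   F   F   F   F   F   F   F   F   F
  2   T   F   F   F   F   F   F   F   T   T   F   F   F   F   F   F   F   T
  3   T   F   T   F   F   F   F   F   T   T   T   T   F   F   F   F   F   T
  4   T   F   T   F   T   F   F   F   T   T   T   T   T   T   F   F   F   T
  5   T   F   T   F   T   F   T   F   T   T   T   T   T   T   T   T   T   T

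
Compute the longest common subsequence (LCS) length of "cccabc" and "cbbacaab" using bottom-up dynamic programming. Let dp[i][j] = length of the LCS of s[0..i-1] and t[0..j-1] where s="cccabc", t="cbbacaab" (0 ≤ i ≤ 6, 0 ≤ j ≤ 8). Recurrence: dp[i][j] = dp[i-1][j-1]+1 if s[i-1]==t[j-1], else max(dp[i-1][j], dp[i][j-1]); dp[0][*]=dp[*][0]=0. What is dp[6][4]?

   ''  c  b  b  a  c  a  a  b
''  0  0  0  0  0  0  0  0  0
 c  0  1  1  1  1  1  1  1  1
 c  0  1  1  1  1  2  2  2  2
 c  0  1  1  1  1  2  2  2  2
 a  0  1  1  1  2  2  3  3  3
 b  0  1  2  2  2  2  3  3  4
 c  0  1  2  2  2  3  3  3  4

2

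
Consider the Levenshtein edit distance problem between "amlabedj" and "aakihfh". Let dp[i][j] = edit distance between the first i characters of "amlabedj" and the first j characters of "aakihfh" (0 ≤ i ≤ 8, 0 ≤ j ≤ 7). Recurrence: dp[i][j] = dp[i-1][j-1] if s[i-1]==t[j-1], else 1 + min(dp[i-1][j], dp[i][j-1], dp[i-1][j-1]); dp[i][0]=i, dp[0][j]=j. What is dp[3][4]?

3

   ''  a  a  k  i  h  f  h
''  0  1  2  3  4  5  6  7
 a  1  0  1  2  3  4  5  6
 m  2  1  1  2  3  4  5  6
 l  3  2  2  2  3  4  5  6
 a  4  3  2  3  3  4  5  6
 b  5  4  3  3  4  4  5  6
 e  6  5  4  4  4  5  5  6
 d  7  6  5  5  5  5  6  6
 j  8  7  6  6  6  6  6  7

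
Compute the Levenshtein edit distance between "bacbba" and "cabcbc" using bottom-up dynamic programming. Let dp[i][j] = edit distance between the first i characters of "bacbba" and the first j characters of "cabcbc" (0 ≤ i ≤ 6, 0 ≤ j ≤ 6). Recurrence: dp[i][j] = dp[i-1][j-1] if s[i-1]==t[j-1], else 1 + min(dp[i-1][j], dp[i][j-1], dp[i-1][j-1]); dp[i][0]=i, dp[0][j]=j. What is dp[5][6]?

3

   ''  c  a  b  c  b  c
''  0  1  2  3  4  5  6
 b  1  1  2  2  3  4  5
 a  2  2  1  2  3  4  5
 c  3  2  2  2  2  3  4
 b  4  3  3  2  3  2  3
 b  5  4  4  3  3  3  3
 a  6  5  4  4  4  4  4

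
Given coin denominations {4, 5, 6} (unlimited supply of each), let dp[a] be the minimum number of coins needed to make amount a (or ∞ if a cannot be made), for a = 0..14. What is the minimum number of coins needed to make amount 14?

3

 a  0  1  2  3  4  5  6  7  8  9 10 11 12 13 14
dp  0  -  -  -  1  1  1  -  2  2  2  2  2  3  3
(- denotes ∞ / unreachable)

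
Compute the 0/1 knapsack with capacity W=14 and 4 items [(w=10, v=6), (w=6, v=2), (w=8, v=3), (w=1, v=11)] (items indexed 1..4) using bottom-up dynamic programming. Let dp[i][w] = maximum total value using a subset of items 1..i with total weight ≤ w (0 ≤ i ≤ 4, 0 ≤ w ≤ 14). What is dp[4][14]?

17

i\w   0   1   2   3   4   5   6   7   8   9  10  11  12  13  14
  0   0   0   0   0   0   0   0   0   0   0   0   0   0   0   0
  1   0   0   0   0   0   0   0   0   0   0   6   6   6   6   6
  2   0   0   0   0   0   0   2   2   2   2   6   6   6   6   6
  3   0   0   0   0   0   0   2   2   3   3   6   6   6   6   6
  4   0  11  11  11  11  11  11  13  13  14  14  17  17  17  17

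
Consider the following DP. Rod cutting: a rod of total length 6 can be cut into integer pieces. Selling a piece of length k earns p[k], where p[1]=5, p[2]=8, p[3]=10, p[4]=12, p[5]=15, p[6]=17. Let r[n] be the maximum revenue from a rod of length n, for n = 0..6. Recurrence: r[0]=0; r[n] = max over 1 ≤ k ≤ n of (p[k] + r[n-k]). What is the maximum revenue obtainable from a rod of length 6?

   n    0    1    2    3    4    5    6
r[n]    0    5   10   15   20   25   30

30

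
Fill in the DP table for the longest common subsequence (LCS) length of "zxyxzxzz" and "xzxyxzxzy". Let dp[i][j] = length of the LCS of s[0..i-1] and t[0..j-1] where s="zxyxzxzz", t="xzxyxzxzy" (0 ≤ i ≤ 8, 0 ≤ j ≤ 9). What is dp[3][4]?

3

   ''  x  z  x  y  x  z  x  z  y
''  0  0  0  0  0  0  0  0  0  0
 z  0  0  1  1  1  1  1  1  1  1
 x  0  1  1  2  2  2  2  2  2  2
 y  0  1  1  2  3  3  3  3  3  3
 x  0  1  1  2  3  4  4  4  4  4
 z  0  1  2  2  3  4  5  5  5  5
 x  0  1  2  3  3  4  5  6  6  6
 z  0  1  2  3  3  4  5  6  7  7
 z  0  1  2  3  3  4  5  6  7  7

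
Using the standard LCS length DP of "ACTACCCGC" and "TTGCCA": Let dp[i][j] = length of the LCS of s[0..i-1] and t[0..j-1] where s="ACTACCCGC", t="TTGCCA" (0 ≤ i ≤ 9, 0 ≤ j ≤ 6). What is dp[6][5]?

3

   ''  T  T  G  C  C  A
''  0  0  0  0  0  0  0
 A  0  0  0  0  0  0  1
 C  0  0  0  0  1  1  1
 T  0  1  1  1  1  1  1
 A  0  1  1  1  1  1  2
 C  0  1  1  1  2  2  2
 C  0  1  1  1  2  3  3
 C  0  1  1  1  2  3  3
 G  0  1  1  2  2  3  3
 C  0  1  1  2  3  3  3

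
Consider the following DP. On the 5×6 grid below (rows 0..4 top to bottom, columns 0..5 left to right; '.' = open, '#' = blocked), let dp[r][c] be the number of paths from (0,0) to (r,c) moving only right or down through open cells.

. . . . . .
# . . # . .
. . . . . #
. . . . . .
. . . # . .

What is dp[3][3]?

r\c   0   1   2   3   4   5
  0   1   1   1   1   1   1
  1   0   1   2   0   1   2
  2   0   1   3   3   4   0
  3   0   1   4   7  11  11
  4   0   1   5   0  11  22

7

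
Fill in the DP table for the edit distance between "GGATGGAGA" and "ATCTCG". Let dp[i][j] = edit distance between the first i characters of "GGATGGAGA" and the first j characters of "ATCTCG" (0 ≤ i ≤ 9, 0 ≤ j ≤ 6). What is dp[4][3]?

   ''  A  T  C  T  C  G
''  0  1  2  3  4  5  6
 G  1  1  2  3  4  5  5
 G  2  2  2  3  4  5  5
 A  3  2  3  3  4  5  6
 T  4  3  2  3  3  4  5
 G  5  4  3  3  4  4  4
 G  6  5  4  4  4  5  4
 A  7  6  5  5  5  5  5
 G  8  7  6  6  6  6  5
 A  9  8  7  7  7  7  6

3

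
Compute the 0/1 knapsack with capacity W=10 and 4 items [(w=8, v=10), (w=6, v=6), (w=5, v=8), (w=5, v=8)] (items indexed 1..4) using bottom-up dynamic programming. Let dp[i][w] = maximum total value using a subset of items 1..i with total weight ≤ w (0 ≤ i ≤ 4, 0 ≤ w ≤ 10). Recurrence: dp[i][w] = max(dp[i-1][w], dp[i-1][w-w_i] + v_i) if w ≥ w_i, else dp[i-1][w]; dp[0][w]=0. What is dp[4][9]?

10

i\w   0   1   2   3   4   5   6   7   8   9  10
  0   0   0   0   0   0   0   0   0   0   0   0
  1   0   0   0   0   0   0   0   0  10  10  10
  2   0   0   0   0   0   0   6   6  10  10  10
  3   0   0   0   0   0   8   8   8  10  10  10
  4   0   0   0   0   0   8   8   8  10  10  16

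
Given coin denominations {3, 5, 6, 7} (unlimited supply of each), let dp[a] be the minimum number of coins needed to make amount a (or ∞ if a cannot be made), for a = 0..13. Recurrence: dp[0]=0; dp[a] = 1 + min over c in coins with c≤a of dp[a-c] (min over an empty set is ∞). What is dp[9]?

 a  0  1  2  3  4  5  6  7  8  9 10 11 12 13
dp  0  -  -  1  -  1  1  1  2  2  2  2  2  2
(- denotes ∞ / unreachable)

2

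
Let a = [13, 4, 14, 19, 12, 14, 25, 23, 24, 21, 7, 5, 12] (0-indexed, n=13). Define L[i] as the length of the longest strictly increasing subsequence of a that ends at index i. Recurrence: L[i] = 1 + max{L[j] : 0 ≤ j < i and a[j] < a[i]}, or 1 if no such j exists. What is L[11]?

2

   i    0    1    2    3    4    5    6    7    8    9   10   11   12
a[i]   13    4   14   19   12   14   25   23   24   21    7    5   12
L[i]    1    1    2    3    2    3    4    4    5    4    2    2    3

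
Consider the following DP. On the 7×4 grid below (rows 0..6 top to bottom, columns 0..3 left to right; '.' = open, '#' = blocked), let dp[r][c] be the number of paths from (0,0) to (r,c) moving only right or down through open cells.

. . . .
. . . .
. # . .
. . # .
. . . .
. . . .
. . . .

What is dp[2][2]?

r\c   0   1   2   3
  0   1   1   1   1
  1   1   2   3   4
  2   1   0   3   7
  3   1   1   0   7
  4   1   2   2   9
  5   1   3   5  14
  6   1   4   9  23

3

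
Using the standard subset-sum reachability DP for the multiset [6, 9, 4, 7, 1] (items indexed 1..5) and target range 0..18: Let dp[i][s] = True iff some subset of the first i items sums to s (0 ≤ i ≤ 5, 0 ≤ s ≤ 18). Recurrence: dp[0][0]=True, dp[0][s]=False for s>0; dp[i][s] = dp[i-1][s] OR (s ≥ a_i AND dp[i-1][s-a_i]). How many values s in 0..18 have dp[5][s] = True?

i\s   0   1   2   3   4   5   6   7   8   9  10  11  12  13  14  15  16  17  18
  0   T   F   F   F   F   F   F   F   F   F   F   F   F   F   F   F   F   F   F
  1   T   F   F   F   F   F   T   F   F   F   F   F   F   F   F   F   F   F   F
  2   T   F   F   F   F   F   T   F   F   T   F   F   F   F   F   T   F   F   F
  3   T   F   F   F   T   F   T   F   F   T   T   F   F   T   F   T   F   F   F
  4   T   F   F   F   T   F   T   T   F   T   T   T   F   T   F   T   T   T   F
  5   T   T   F   F   T   T   T   T   T   T   T   T   T   T   T   T   T   T   T

17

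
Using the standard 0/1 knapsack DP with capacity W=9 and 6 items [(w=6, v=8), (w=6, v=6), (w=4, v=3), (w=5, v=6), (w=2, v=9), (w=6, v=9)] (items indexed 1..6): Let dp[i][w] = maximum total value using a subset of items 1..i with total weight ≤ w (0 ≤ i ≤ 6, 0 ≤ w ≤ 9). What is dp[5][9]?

17

i\w   0   1   2   3   4   5   6   7   8   9
  0   0   0   0   0   0   0   0   0   0   0
  1   0   0   0   0   0   0   8   8   8   8
  2   0   0   0   0   0   0   8   8   8   8
  3   0   0   0   0   3   3   8   8   8   8
  4   0   0   0   0   3   6   8   8   8   9
  5   0   0   9   9   9   9  12  15  17  17
  6   0   0   9   9   9   9  12  15  18  18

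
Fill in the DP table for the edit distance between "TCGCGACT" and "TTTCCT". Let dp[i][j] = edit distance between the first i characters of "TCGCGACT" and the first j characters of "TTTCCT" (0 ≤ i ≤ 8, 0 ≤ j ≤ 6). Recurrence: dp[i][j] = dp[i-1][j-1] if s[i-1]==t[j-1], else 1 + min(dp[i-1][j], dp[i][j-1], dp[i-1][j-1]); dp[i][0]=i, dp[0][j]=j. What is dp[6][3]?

5

   ''  T  T  T  C  C  T
''  0  1  2  3  4  5  6
 T  1  0  1  2  3  4  5
 C  2  1  1  2  2  3  4
 G  3  2  2  2  3  3  4
 C  4  3  3  3  2  3  4
 G  5  4  4  4  3  3  4
 A  6  5  5  5  4  4  4
 C  7  6  6  6  5  4  5
 T  8  7  6  6  6  5  4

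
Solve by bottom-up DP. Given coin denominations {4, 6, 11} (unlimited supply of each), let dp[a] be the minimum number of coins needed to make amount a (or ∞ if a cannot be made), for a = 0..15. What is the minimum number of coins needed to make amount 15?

 a  0  1  2  3  4  5  6  7  8  9 10 11 12 13 14 15
dp  0  -  -  -  1  -  1  -  2  -  2  1  2  -  3  2
(- denotes ∞ / unreachable)

2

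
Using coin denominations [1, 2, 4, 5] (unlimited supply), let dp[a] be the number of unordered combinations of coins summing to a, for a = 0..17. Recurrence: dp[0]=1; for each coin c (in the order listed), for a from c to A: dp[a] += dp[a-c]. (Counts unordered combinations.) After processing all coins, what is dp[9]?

13

after  coin     0     1     2     3     4     5     6     7     8     9    10    11    12    13    14    15    16    17
          1     1     1     1     1     1     1     1     1     1     1     1     1     1     1     1     1     1     1
          2     1     1     2     2     3     3     4     4     5     5     6     6     7     7     8     8     9     9
          4     1     1     2     2     4     4     6     6     9     9    12    12    16    16    20    20    25    25
          5     1     1     2     2     4     5     7     8    11    13    17    19    24    27    33    37    44    49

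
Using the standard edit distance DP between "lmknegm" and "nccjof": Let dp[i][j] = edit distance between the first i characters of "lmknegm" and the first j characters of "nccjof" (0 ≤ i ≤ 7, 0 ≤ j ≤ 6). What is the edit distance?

   ''  n  c  c  j  o  f
''  0  1  2  3  4  5  6
 l  1  1  2  3  4  5  6
 m  2  2  2  3  4  5  6
 k  3  3  3  3  4  5  6
 n  4  3  4  4  4  5  6
 e  5  4  4  5  5  5  6
 g  6  5  5  5  6  6  6
 m  7  6  6  6  6  7  7

7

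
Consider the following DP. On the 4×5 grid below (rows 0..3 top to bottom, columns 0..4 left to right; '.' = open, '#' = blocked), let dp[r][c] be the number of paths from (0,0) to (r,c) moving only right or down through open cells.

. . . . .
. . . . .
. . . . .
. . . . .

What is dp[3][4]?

r\c   0   1   2   3   4
  0   1   1   1   1   1
  1   1   2   3   4   5
  2   1   3   6  10  15
  3   1   4  10  20  35

35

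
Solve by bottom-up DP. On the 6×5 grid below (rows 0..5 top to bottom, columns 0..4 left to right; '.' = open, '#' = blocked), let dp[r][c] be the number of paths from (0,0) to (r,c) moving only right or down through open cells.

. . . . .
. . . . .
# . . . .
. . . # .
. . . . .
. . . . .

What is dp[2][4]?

r\c   0   1   2   3   4
  0   1   1   1   1   1
  1   1   2   3   4   5
  2   0   2   5   9  14
  3   0   2   7   0  14
  4   0   2   9   9  23
  5   0   2  11  20  43

14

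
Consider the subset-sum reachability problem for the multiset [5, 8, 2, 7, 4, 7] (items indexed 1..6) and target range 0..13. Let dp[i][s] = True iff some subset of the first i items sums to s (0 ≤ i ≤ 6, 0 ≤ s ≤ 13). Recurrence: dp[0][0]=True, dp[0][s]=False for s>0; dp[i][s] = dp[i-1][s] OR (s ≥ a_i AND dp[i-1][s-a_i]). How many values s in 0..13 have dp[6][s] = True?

12

i\s   0   1   2   3   4   5   6   7   8   9  10  11  12  13
  0   T   F   F   F   F   F   F   F   F   F   F   F   F   F
  1   T   F   F   F   F   T   F   F   F   F   F   F   F   F
  2   T   F   F   F   F   T   F   F   T   F   F   F   F   T
  3   T   F   T   F   F   T   F   T   T   F   T   F   F   T
  4   T   F   T   F   F   T   F   T   T   T   T   F   T   T
  5   T   F   T   F   T   T   T   T   T   T   T   T   T   T
  6   T   F   T   F   T   T   T   T   T   T   T   T   T   T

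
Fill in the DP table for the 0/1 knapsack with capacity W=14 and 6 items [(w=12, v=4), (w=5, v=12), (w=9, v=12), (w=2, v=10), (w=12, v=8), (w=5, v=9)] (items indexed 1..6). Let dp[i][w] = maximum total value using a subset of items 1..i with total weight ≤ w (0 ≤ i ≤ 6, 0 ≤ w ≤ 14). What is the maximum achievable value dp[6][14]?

31

i\w   0   1   2   3   4   5   6   7   8   9  10  11  12  13  14
  0   0   0   0   0   0   0   0   0   0   0   0   0   0   0   0
  1   0   0   0   0   0   0   0   0   0   0   0   0   4   4   4
  2   0   0   0   0   0  12  12  12  12  12  12  12  12  12  12
  3   0   0   0   0   0  12  12  12  12  12  12  12  12  12  24
  4   0   0  10  10  10  12  12  22  22  22  22  22  22  22  24
  5   0   0  10  10  10  12  12  22  22  22  22  22  22  22  24
  6   0   0  10  10  10  12  12  22  22  22  22  22  31  31  31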